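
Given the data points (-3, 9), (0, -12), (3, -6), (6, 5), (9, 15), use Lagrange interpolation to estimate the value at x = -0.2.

Lagrange interpolation formula:
P(x) = Σ yᵢ × Lᵢ(x)
where Lᵢ(x) = Π_{j≠i} (x - xⱼ)/(xᵢ - xⱼ)

L_0(-0.2) = (-0.2 - 0)/(-3 - 0) × (-0.2 - 3)/(-3 - 3) × (-0.2 - 6)/(-3 - 6) × (-0.2 - 9)/(-3 - 9) = 0.018779
L_1(-0.2) = (-0.2 - (-3))/(0 - (-3)) × (-0.2 - 3)/(0 - 3) × (-0.2 - 6)/(0 - 6) × (-0.2 - 9)/(0 - 9) = 1.051602
L_2(-0.2) = (-0.2 - (-3))/(3 - (-3)) × (-0.2 - 0)/(3 - 0) × (-0.2 - 6)/(3 - 6) × (-0.2 - 9)/(3 - 9) = -0.098588
L_3(-0.2) = (-0.2 - (-3))/(6 - (-3)) × (-0.2 - 0)/(6 - 0) × (-0.2 - 3)/(6 - 3) × (-0.2 - 9)/(6 - 9) = 0.033923
L_4(-0.2) = (-0.2 - (-3))/(9 - (-3)) × (-0.2 - 0)/(9 - 0) × (-0.2 - 3)/(9 - 3) × (-0.2 - 6)/(9 - 6) = -0.005715

P(-0.2) = 9×L_0(-0.2) + (-12)×L_1(-0.2) + (-6)×L_2(-0.2) + 5×L_3(-0.2) + 15×L_4(-0.2)
P(-0.2) = -11.774802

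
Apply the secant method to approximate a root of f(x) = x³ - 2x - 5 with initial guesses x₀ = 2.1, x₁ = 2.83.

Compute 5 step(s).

f(x) = x³ - 2x - 5
x₀ = 2.1, x₁ = 2.83

Secant formula: x_{n+1} = x_n - f(x_n)(x_n - x_{n-1})/(f(x_n) - f(x_{n-1}))

Iteration 1:
  f(2.100000) = 0.061000
  f(2.830000) = 12.005187
  x_2 = 2.830000 - 12.005187×(2.830000 - 2.100000)/(12.005187 - 0.061000)
       = 2.096272
Iteration 2:
  f(2.830000) = 12.005187
  f(2.096272) = 0.019220
  x_3 = 2.096272 - 0.019220×(2.096272 - 2.830000)/(0.019220 - 12.005187)
       = 2.095095
Iteration 3:
  f(2.096272) = 0.019220
  f(2.095095) = 0.006071
  x_4 = 2.095095 - 0.006071×(2.095095 - 2.096272)/(0.006071 - 0.019220)
       = 2.094552
Iteration 4:
  f(2.095095) = 0.006071
  f(2.094552) = 0.000006
  x_5 = 2.094552 - 0.000006×(2.094552 - 2.095095)/(0.000006 - 0.006071)
       = 2.094551
Iteration 5:
  f(2.094552) = 0.000006
  f(2.094551) = 0.000000
  x_6 = 2.094551 - 0.000000×(2.094551 - 2.094552)/(0.000000 - 0.000006)
       = 2.094551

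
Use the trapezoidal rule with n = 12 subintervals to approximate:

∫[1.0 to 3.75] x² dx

f(x) = x²
a = 1.0, b = 3.75, n = 12
h = (b - a)/n = 0.229167

Trapezoidal rule: (h/2)[f(x₀) + 2f(x₁) + 2f(x₂) + ... + f(xₙ)]

x_0 = 1.0000, f(x_0) = 1.000000, coefficient = 1
x_1 = 1.2292, f(x_1) = 1.510851, coefficient = 2
x_2 = 1.4583, f(x_2) = 2.126736, coefficient = 2
x_3 = 1.6875, f(x_3) = 2.847656, coefficient = 2
x_4 = 1.9167, f(x_4) = 3.673611, coefficient = 2
x_5 = 2.1458, f(x_5) = 4.604601, coefficient = 2
x_6 = 2.3750, f(x_6) = 5.640625, coefficient = 2
x_7 = 2.6042, f(x_7) = 6.781684, coefficient = 2
x_8 = 2.8333, f(x_8) = 8.027778, coefficient = 2
x_9 = 3.0625, f(x_9) = 9.378906, coefficient = 2
x_10 = 3.2917, f(x_10) = 10.835069, coefficient = 2
x_11 = 3.5208, f(x_11) = 12.396267, coefficient = 2
x_12 = 3.7500, f(x_12) = 14.062500, coefficient = 1

I ≈ (0.229167/2) × 150.710069 = 17.268862
Exact value: 17.244792
Error: 0.024070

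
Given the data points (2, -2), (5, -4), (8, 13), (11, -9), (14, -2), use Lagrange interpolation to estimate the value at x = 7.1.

Lagrange interpolation formula:
P(x) = Σ yᵢ × Lᵢ(x)
where Lᵢ(x) = Π_{j≠i} (x - xⱼ)/(xᵢ - xⱼ)

L_0(7.1) = (7.1 - 5)/(2 - 5) × (7.1 - 8)/(2 - 8) × (7.1 - 11)/(2 - 11) × (7.1 - 14)/(2 - 14) = -0.026163
L_1(7.1) = (7.1 - 2)/(5 - 2) × (7.1 - 8)/(5 - 8) × (7.1 - 11)/(5 - 11) × (7.1 - 14)/(5 - 14) = 0.254150
L_2(7.1) = (7.1 - 2)/(8 - 2) × (7.1 - 5)/(8 - 5) × (7.1 - 11)/(8 - 11) × (7.1 - 14)/(8 - 14) = 0.889525
L_3(7.1) = (7.1 - 2)/(11 - 2) × (7.1 - 5)/(11 - 5) × (7.1 - 8)/(11 - 8) × (7.1 - 14)/(11 - 14) = -0.136850
L_4(7.1) = (7.1 - 2)/(14 - 2) × (7.1 - 5)/(14 - 5) × (7.1 - 8)/(14 - 8) × (7.1 - 11)/(14 - 11) = 0.019338

P(7.1) = (-2)×L_0(7.1) + (-4)×L_1(7.1) + 13×L_2(7.1) + (-9)×L_3(7.1) + (-2)×L_4(7.1)
P(7.1) = 11.792525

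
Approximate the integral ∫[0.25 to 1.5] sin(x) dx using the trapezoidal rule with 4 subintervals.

f(x) = sin(x)
a = 0.25, b = 1.5, n = 4
h = (b - a)/n = 0.312500

Trapezoidal rule: (h/2)[f(x₀) + 2f(x₁) + 2f(x₂) + ... + f(xₙ)]

x_0 = 0.2500, f(x_0) = 0.247404, coefficient = 1
x_1 = 0.5625, f(x_1) = 0.533303, coefficient = 2
x_2 = 0.8750, f(x_2) = 0.767544, coefficient = 2
x_3 = 1.1875, f(x_3) = 0.927437, coefficient = 2
x_4 = 1.5000, f(x_4) = 0.997495, coefficient = 1

I ≈ (0.312500/2) × 5.701465 = 0.890854
Exact value: 0.898175
Error: 0.007321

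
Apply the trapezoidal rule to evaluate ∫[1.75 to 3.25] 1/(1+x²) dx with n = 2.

f(x) = 1/(1+x²)
a = 1.75, b = 3.25, n = 2
h = (b - a)/n = 0.750000

Trapezoidal rule: (h/2)[f(x₀) + 2f(x₁) + 2f(x₂) + ... + f(xₙ)]

x_0 = 1.7500, f(x_0) = 0.246154, coefficient = 1
x_1 = 2.5000, f(x_1) = 0.137931, coefficient = 2
x_2 = 3.2500, f(x_2) = 0.086486, coefficient = 1

I ≈ (0.750000/2) × 0.608502 = 0.228188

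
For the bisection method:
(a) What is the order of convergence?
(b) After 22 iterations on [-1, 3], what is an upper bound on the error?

(a) Bisection has linear (order 1) convergence; the error is halved each step.

(b) Error bound = (b-a)/2^n = (3 - (-1))/2^{22}
    = 4/2^{22}

(a) 1 (linear); (b) error ≤ 9.54e-07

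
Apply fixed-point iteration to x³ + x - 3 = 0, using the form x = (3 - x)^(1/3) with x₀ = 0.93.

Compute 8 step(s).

Equation: x³ + x - 3 = 0
Fixed-point form: x = (3 - x)^(1/3)
x₀ = 0.93

x_1 = g(0.930000) = 1.274452
x_2 = g(1.274452) = 1.199432
x_3 = g(1.199432) = 1.216568
x_4 = g(1.216568) = 1.212697
x_5 = g(1.212697) = 1.213574
x_6 = g(1.213574) = 1.213375
x_7 = g(1.213375) = 1.213420
x_8 = g(1.213420) = 1.213410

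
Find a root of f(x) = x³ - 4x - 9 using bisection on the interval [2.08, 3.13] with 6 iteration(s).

f(x) = x³ - 4x - 9
Initial interval: [2.08, 3.13]

Iteration 1:
  c_1 = (2.080000 + 3.130000)/2 = 2.605000
  f(c_1) = f(2.605000) = -1.742405
  f(a) × f(c) ≥ 0, new interval: [2.605000, 3.130000]
Iteration 2:
  c_2 = (2.605000 + 3.130000)/2 = 2.867500
  f(c_2) = f(2.867500) = 3.108180
  f(a) × f(c) < 0, new interval: [2.605000, 2.867500]
Iteration 3:
  c_3 = (2.605000 + 2.867500)/2 = 2.736250
  f(c_3) = f(2.736250) = 0.541479
  f(a) × f(c) < 0, new interval: [2.605000, 2.736250]
Iteration 4:
  c_4 = (2.605000 + 2.736250)/2 = 2.670625
  f(c_4) = f(2.670625) = -0.634967
  f(a) × f(c) ≥ 0, new interval: [2.670625, 2.736250]
Iteration 5:
  c_5 = (2.670625 + 2.736250)/2 = 2.703438
  f(c_5) = f(2.703438) = -0.055476
  f(a) × f(c) ≥ 0, new interval: [2.703438, 2.736250]
Iteration 6:
  c_6 = (2.703438 + 2.736250)/2 = 2.719844
  f(c_6) = f(2.719844) = 0.240805
  f(a) × f(c) < 0, new interval: [2.703438, 2.719844]

After 6 iteration(s), the approximation is c_6 = 2.719844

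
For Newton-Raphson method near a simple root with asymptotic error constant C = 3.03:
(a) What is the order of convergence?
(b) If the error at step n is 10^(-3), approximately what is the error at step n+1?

(a) Newton-Raphson has quadratic (order 2) convergence near simple roots.
    This means |e_{n+1}| ≈ C|e_n|².

(b) With |e_n| = 10^(-3) and C = 3.03:
    |e_{n+1}| ≈ 3.03 × (10^(-3))² = 3.03 × 10^(-6)

(a) 2 (quadratic); (b) |e_{n+1}| ≈ 3.030e-06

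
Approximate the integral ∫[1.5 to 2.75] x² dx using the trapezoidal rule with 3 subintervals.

f(x) = x²
a = 1.5, b = 2.75, n = 3
h = (b - a)/n = 0.416667

Trapezoidal rule: (h/2)[f(x₀) + 2f(x₁) + 2f(x₂) + ... + f(xₙ)]

x_0 = 1.5000, f(x_0) = 2.250000, coefficient = 1
x_1 = 1.9167, f(x_1) = 3.673611, coefficient = 2
x_2 = 2.3333, f(x_2) = 5.444444, coefficient = 2
x_3 = 2.7500, f(x_3) = 7.562500, coefficient = 1

I ≈ (0.416667/2) × 28.048611 = 5.843461
Exact value: 5.807292
Error: 0.036169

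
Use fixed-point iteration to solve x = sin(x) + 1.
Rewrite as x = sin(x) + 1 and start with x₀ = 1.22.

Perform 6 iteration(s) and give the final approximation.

Equation: x = sin(x) + 1
Fixed-point form: x = sin(x) + 1
x₀ = 1.22

x_1 = g(1.220000) = 1.939099
x_2 = g(1.939099) = 1.932940
x_3 = g(1.932940) = 1.935140
x_4 = g(1.935140) = 1.934358
x_5 = g(1.934358) = 1.934636
x_6 = g(1.934636) = 1.934537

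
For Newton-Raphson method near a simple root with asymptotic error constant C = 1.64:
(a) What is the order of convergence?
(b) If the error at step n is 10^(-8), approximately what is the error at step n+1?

(a) Newton-Raphson has quadratic (order 2) convergence near simple roots.
    This means |e_{n+1}| ≈ C|e_n|².

(b) With |e_n| = 10^(-8) and C = 1.64:
    |e_{n+1}| ≈ 1.64 × (10^(-8))² = 1.64 × 10^(-16)

(a) 2 (quadratic); (b) |e_{n+1}| ≈ 1.640e-16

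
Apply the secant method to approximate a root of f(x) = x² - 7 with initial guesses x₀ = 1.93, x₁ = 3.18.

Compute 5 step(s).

f(x) = x² - 7
x₀ = 1.93, x₁ = 3.18

Secant formula: x_{n+1} = x_n - f(x_n)(x_n - x_{n-1})/(f(x_n) - f(x_{n-1}))

Iteration 1:
  f(1.930000) = -3.275100
  f(3.180000) = 3.112400
  x_2 = 3.180000 - 3.112400×(3.180000 - 1.930000)/(3.112400 - (-3.275100))
       = 2.570920
Iteration 2:
  f(3.180000) = 3.112400
  f(2.570920) = -0.390372
  x_3 = 2.570920 - (-0.390372)×(2.570920 - 3.180000)/(-0.390372 - 3.112400)
       = 2.638800
Iteration 3:
  f(2.570920) = -0.390372
  f(2.638800) = -0.036737
  x_4 = 2.638800 - (-0.036737)×(2.638800 - 2.570920)/(-0.036737 - (-0.390372))
       = 2.645851
Iteration 4:
  f(2.638800) = -0.036737
  f(2.645851) = 0.000528
  x_5 = 2.645851 - 0.000528×(2.645851 - 2.638800)/(0.000528 - (-0.036737))
       = 2.645751
Iteration 5:
  f(2.645851) = 0.000528
  f(2.645751) = -0.000001
  x_6 = 2.645751 - (-0.000001)×(2.645751 - 2.645851)/(-0.000001 - 0.000528)
       = 2.645751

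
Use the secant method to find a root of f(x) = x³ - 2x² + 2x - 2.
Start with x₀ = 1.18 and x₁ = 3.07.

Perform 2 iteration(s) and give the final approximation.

f(x) = x³ - 2x² + 2x - 2
x₀ = 1.18, x₁ = 3.07

Secant formula: x_{n+1} = x_n - f(x_n)(x_n - x_{n-1})/(f(x_n) - f(x_{n-1}))

Iteration 1:
  f(1.180000) = -0.781768
  f(3.070000) = 14.224643
  x_2 = 3.070000 - 14.224643×(3.070000 - 1.180000)/(14.224643 - (-0.781768))
       = 1.278461
Iteration 2:
  f(3.070000) = 14.224643
  f(1.278461) = -0.622407
  x_3 = 1.278461 - (-0.622407)×(1.278461 - 3.070000)/(-0.622407 - 14.224643)
       = 1.353564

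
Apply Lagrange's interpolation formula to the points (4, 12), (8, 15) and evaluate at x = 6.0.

Lagrange interpolation formula:
P(x) = Σ yᵢ × Lᵢ(x)
where Lᵢ(x) = Π_{j≠i} (x - xⱼ)/(xᵢ - xⱼ)

L_0(6.0) = (6.0 - 8)/(4 - 8) = 0.500000
L_1(6.0) = (6.0 - 4)/(8 - 4) = 0.500000

P(6.0) = 12×L_0(6.0) + 15×L_1(6.0)
P(6.0) = 13.500000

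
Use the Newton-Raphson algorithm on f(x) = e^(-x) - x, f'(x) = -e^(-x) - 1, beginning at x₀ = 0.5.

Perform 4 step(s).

f(x) = e^(-x) - x
f'(x) = -e^(-x) - 1
x₀ = 0.5

Newton-Raphson formula: x_{n+1} = x_n - f(x_n)/f'(x_n)

Iteration 1:
  f(0.500000) = 0.106531
  f'(0.500000) = -1.606531
  x_1 = 0.500000 - 0.106531/(-1.606531) = 0.566311
Iteration 2:
  f(0.566311) = 0.001305
  f'(0.566311) = -1.567616
  x_2 = 0.566311 - 0.001305/(-1.567616) = 0.567143
Iteration 3:
  f(0.567143) = 0.000000
  f'(0.567143) = -1.567143
  x_3 = 0.567143 - 0.000000/(-1.567143) = 0.567143
Iteration 4:
  f(0.567143) = 0.000000
  f'(0.567143) = -1.567143
  x_4 = 0.567143 - 0.000000/(-1.567143) = 0.567143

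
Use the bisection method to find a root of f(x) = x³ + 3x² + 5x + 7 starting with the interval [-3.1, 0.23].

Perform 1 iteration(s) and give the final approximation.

f(x) = x³ + 3x² + 5x + 7
Initial interval: [-3.1, 0.23]

Iteration 1:
  c_1 = (-3.100000 + 0.230000)/2 = -1.435000
  f(c_1) = f(-1.435000) = 3.047687
  f(a) × f(c) < 0, new interval: [-3.100000, -1.435000]

After 1 iteration(s), the approximation is c_1 = -1.435000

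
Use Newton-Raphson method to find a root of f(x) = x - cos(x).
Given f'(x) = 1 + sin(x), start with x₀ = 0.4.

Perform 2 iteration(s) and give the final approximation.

f(x) = x - cos(x)
f'(x) = 1 + sin(x)
x₀ = 0.4

Newton-Raphson formula: x_{n+1} = x_n - f(x_n)/f'(x_n)

Iteration 1:
  f(0.400000) = -0.521061
  f'(0.400000) = 1.389418
  x_1 = 0.400000 - (-0.521061)/1.389418 = 0.775021
Iteration 2:
  f(0.775021) = 0.060615
  f'(0.775021) = 1.699731
  x_2 = 0.775021 - 0.060615/1.699731 = 0.739360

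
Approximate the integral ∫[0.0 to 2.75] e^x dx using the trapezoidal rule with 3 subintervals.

f(x) = e^x
a = 0.0, b = 2.75, n = 3
h = (b - a)/n = 0.916667

Trapezoidal rule: (h/2)[f(x₀) + 2f(x₁) + 2f(x₂) + ... + f(xₙ)]

x_0 = 0.0000, f(x_0) = 1.000000, coefficient = 1
x_1 = 0.9167, f(x_1) = 2.500940, coefficient = 2
x_2 = 1.8333, f(x_2) = 6.254701, coefficient = 2
x_3 = 2.7500, f(x_3) = 15.642632, coefficient = 1

I ≈ (0.916667/2) × 34.153914 = 15.653877
Exact value: 14.642632
Error: 1.011245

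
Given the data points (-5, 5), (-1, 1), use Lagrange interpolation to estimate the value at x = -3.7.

Lagrange interpolation formula:
P(x) = Σ yᵢ × Lᵢ(x)
where Lᵢ(x) = Π_{j≠i} (x - xⱼ)/(xᵢ - xⱼ)

L_0(-3.7) = (-3.7 - (-1))/(-5 - (-1)) = 0.675000
L_1(-3.7) = (-3.7 - (-5))/(-1 - (-5)) = 0.325000

P(-3.7) = 5×L_0(-3.7) + 1×L_1(-3.7)
P(-3.7) = 3.700000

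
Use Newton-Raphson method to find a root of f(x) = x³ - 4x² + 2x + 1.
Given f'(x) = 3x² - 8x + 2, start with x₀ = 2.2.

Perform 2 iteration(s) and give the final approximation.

f(x) = x³ - 4x² + 2x + 1
f'(x) = 3x² - 8x + 2
x₀ = 2.2

Newton-Raphson formula: x_{n+1} = x_n - f(x_n)/f'(x_n)

Iteration 1:
  f(2.200000) = -3.312000
  f'(2.200000) = -1.080000
  x_1 = 2.200000 - (-3.312000)/(-1.080000) = -0.866667
Iteration 2:
  f(-0.866667) = -4.388741
  f'(-0.866667) = 11.186667
  x_2 = -0.866667 - (-4.388741)/11.186667 = -0.474348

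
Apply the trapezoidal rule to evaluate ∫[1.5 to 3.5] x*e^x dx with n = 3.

f(x) = x*e^x
a = 1.5, b = 3.5, n = 3
h = (b - a)/n = 0.666667

Trapezoidal rule: (h/2)[f(x₀) + 2f(x₁) + 2f(x₂) + ... + f(xₙ)]

x_0 = 1.5000, f(x_0) = 6.722534, coefficient = 1
x_1 = 2.1667, f(x_1) = 18.913133, coefficient = 2
x_2 = 2.8333, f(x_2) = 48.172446, coefficient = 2
x_3 = 3.5000, f(x_3) = 115.904082, coefficient = 1

I ≈ (0.666667/2) × 256.797775 = 85.599258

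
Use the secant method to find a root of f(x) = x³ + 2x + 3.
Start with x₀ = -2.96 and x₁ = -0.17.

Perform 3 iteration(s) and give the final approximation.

f(x) = x³ + 2x + 3
x₀ = -2.96, x₁ = -0.17

Secant formula: x_{n+1} = x_n - f(x_n)(x_n - x_{n-1})/(f(x_n) - f(x_{n-1}))

Iteration 1:
  f(-2.960000) = -28.854336
  f(-0.170000) = 2.655087
  x_2 = -0.170000 - 2.655087×(-0.170000 - (-2.960000))/(2.655087 - (-28.854336))
       = -0.405095
Iteration 2:
  f(-0.170000) = 2.655087
  f(-0.405095) = 2.123334
  x_3 = -0.405095 - 2.123334×(-0.405095 - (-0.170000))/(2.123334 - 2.655087)
       = -1.343847
Iteration 3:
  f(-0.405095) = 2.123334
  f(-1.343847) = -2.114582
  x_4 = -1.343847 - (-2.114582)×(-1.343847 - (-0.405095))/(-2.114582 - 2.123334)
       = -0.875440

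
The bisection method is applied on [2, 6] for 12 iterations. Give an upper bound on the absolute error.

Bisection error bound: |error| ≤ (b-a)/2^n
|error| ≤ (6 - 2)/2^12 = 4/2^12
|error| ≤ 0.0009765625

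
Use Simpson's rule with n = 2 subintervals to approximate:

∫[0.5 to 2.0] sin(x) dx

f(x) = sin(x)
a = 0.5, b = 2.0, n = 2
h = (b - a)/n = 0.750000

Simpson's rule: (h/3)[f(x₀) + 4f(x₁) + 2f(x₂) + ... + f(xₙ)]

x_0 = 0.5000, f(x_0) = 0.479426, coefficient = 1
x_1 = 1.2500, f(x_1) = 0.948985, coefficient = 4
x_2 = 2.0000, f(x_2) = 0.909297, coefficient = 1

I ≈ (0.750000/3) × 5.184661 = 1.296165
Exact value: 1.293729
Error: 0.002436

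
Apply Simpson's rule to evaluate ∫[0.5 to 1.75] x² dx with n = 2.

f(x) = x²
a = 0.5, b = 1.75, n = 2
h = (b - a)/n = 0.625000

Simpson's rule: (h/3)[f(x₀) + 4f(x₁) + 2f(x₂) + ... + f(xₙ)]

x_0 = 0.5000, f(x_0) = 0.250000, coefficient = 1
x_1 = 1.1250, f(x_1) = 1.265625, coefficient = 4
x_2 = 1.7500, f(x_2) = 3.062500, coefficient = 1

I ≈ (0.625000/3) × 8.375000 = 1.744792
Exact value: 1.744792
Error: 0.000000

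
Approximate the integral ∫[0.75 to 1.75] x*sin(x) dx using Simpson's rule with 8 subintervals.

f(x) = x*sin(x)
a = 0.75, b = 1.75, n = 8
h = (b - a)/n = 0.125000

Simpson's rule: (h/3)[f(x₀) + 4f(x₁) + 2f(x₂) + ... + f(xₙ)]

x_0 = 0.7500, f(x_0) = 0.511229, coefficient = 1
x_1 = 0.8750, f(x_1) = 0.671601, coefficient = 4
x_2 = 1.0000, f(x_2) = 0.841471, coefficient = 2
x_3 = 1.1250, f(x_3) = 1.015051, coefficient = 4
x_4 = 1.2500, f(x_4) = 1.186231, coefficient = 2
x_5 = 1.3750, f(x_5) = 1.348728, coefficient = 4
x_6 = 1.5000, f(x_6) = 1.496242, coefficient = 2
x_7 = 1.6250, f(x_7) = 1.622613, coefficient = 4
x_8 = 1.7500, f(x_8) = 1.721975, coefficient = 1

I ≈ (0.125000/3) × 27.913065 = 1.163044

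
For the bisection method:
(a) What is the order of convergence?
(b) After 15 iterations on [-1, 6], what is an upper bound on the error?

(a) Bisection has linear (order 1) convergence; the error is halved each step.

(b) Error bound = (b-a)/2^n = (6 - (-1))/2^{15}
    = 7/2^{15}

(a) 1 (linear); (b) error ≤ 2.14e-04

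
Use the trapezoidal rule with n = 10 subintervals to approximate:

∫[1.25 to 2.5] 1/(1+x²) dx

f(x) = 1/(1+x²)
a = 1.25, b = 2.5, n = 10
h = (b - a)/n = 0.125000

Trapezoidal rule: (h/2)[f(x₀) + 2f(x₁) + 2f(x₂) + ... + f(xₙ)]

x_0 = 1.2500, f(x_0) = 0.390244, coefficient = 1
x_1 = 1.3750, f(x_1) = 0.345946, coefficient = 2
x_2 = 1.5000, f(x_2) = 0.307692, coefficient = 2
x_3 = 1.6250, f(x_3) = 0.274678, coefficient = 2
x_4 = 1.7500, f(x_4) = 0.246154, coefficient = 2
x_5 = 1.8750, f(x_5) = 0.221453, coefficient = 2
x_6 = 2.0000, f(x_6) = 0.200000, coefficient = 2
x_7 = 2.1250, f(x_7) = 0.181303, coefficient = 2
x_8 = 2.2500, f(x_8) = 0.164948, coefficient = 2
x_9 = 2.3750, f(x_9) = 0.150588, coefficient = 2
x_10 = 2.5000, f(x_10) = 0.137931, coefficient = 1

I ≈ (0.125000/2) × 4.713702 = 0.294606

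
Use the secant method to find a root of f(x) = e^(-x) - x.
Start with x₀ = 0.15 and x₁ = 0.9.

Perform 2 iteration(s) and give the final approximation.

f(x) = e^(-x) - x
x₀ = 0.15, x₁ = 0.9

Secant formula: x_{n+1} = x_n - f(x_n)(x_n - x_{n-1})/(f(x_n) - f(x_{n-1}))

Iteration 1:
  f(0.150000) = 0.710708
  f(0.900000) = -0.493430
  x_2 = 0.900000 - (-0.493430)×(0.900000 - 0.150000)/(-0.493430 - 0.710708)
       = 0.592666
Iteration 2:
  f(0.900000) = -0.493430
  f(0.592666) = -0.039814
  x_3 = 0.592666 - (-0.039814)×(0.592666 - 0.900000)/(-0.039814 - (-0.493430))
       = 0.565691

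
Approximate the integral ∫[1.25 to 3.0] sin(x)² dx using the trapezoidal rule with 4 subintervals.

f(x) = sin(x)²
a = 1.25, b = 3.0, n = 4
h = (b - a)/n = 0.437500

Trapezoidal rule: (h/2)[f(x₀) + 2f(x₁) + 2f(x₂) + ... + f(xₙ)]

x_0 = 1.2500, f(x_0) = 0.900572, coefficient = 1
x_1 = 1.6875, f(x_1) = 0.986442, coefficient = 2
x_2 = 2.1250, f(x_2) = 0.723044, coefficient = 2
x_3 = 2.5625, f(x_3) = 0.299499, coefficient = 2
x_4 = 3.0000, f(x_4) = 0.019915, coefficient = 1

I ≈ (0.437500/2) × 4.938456 = 1.080287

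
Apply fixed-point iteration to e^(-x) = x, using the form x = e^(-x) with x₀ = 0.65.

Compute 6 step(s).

Equation: e^(-x) = x
Fixed-point form: x = e^(-x)
x₀ = 0.65

x_1 = g(0.650000) = 0.522046
x_2 = g(0.522046) = 0.593306
x_3 = g(0.593306) = 0.552498
x_4 = g(0.552498) = 0.575510
x_5 = g(0.575510) = 0.562418
x_6 = g(0.562418) = 0.569830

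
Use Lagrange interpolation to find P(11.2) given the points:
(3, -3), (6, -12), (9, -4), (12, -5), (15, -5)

Lagrange interpolation formula:
P(x) = Σ yᵢ × Lᵢ(x)
where Lᵢ(x) = Π_{j≠i} (x - xⱼ)/(xᵢ - xⱼ)

L_0(11.2) = (11.2 - 6)/(3 - 6) × (11.2 - 9)/(3 - 9) × (11.2 - 12)/(3 - 12) × (11.2 - 15)/(3 - 15) = 0.017890
L_1(11.2) = (11.2 - 3)/(6 - 3) × (11.2 - 9)/(6 - 9) × (11.2 - 12)/(6 - 12) × (11.2 - 15)/(6 - 15) = -0.112843
L_2(11.2) = (11.2 - 3)/(9 - 3) × (11.2 - 6)/(9 - 6) × (11.2 - 12)/(9 - 12) × (11.2 - 15)/(9 - 15) = 0.400079
L_3(11.2) = (11.2 - 3)/(12 - 3) × (11.2 - 6)/(12 - 6) × (11.2 - 9)/(12 - 9) × (11.2 - 15)/(12 - 15) = 0.733478
L_4(11.2) = (11.2 - 3)/(15 - 3) × (11.2 - 6)/(15 - 6) × (11.2 - 9)/(15 - 9) × (11.2 - 12)/(15 - 12) = -0.038604

P(11.2) = (-3)×L_0(11.2) + (-12)×L_1(11.2) + (-4)×L_2(11.2) + (-5)×L_3(11.2) + (-5)×L_4(11.2)
P(11.2) = -3.774242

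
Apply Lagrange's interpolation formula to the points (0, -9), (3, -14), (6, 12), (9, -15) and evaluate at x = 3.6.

Lagrange interpolation formula:
P(x) = Σ yᵢ × Lᵢ(x)
where Lᵢ(x) = Π_{j≠i} (x - xⱼ)/(xᵢ - xⱼ)

L_0(3.6) = (3.6 - 3)/(0 - 3) × (3.6 - 6)/(0 - 6) × (3.6 - 9)/(0 - 9) = -0.048000
L_1(3.6) = (3.6 - 0)/(3 - 0) × (3.6 - 6)/(3 - 6) × (3.6 - 9)/(3 - 9) = 0.864000
L_2(3.6) = (3.6 - 0)/(6 - 0) × (3.6 - 3)/(6 - 3) × (3.6 - 9)/(6 - 9) = 0.216000
L_3(3.6) = (3.6 - 0)/(9 - 0) × (3.6 - 3)/(9 - 3) × (3.6 - 6)/(9 - 6) = -0.032000

P(3.6) = (-9)×L_0(3.6) + (-14)×L_1(3.6) + 12×L_2(3.6) + (-15)×L_3(3.6)
P(3.6) = -8.592000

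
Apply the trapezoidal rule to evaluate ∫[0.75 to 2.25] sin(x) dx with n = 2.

f(x) = sin(x)
a = 0.75, b = 2.25, n = 2
h = (b - a)/n = 0.750000

Trapezoidal rule: (h/2)[f(x₀) + 2f(x₁) + 2f(x₂) + ... + f(xₙ)]

x_0 = 0.7500, f(x_0) = 0.681639, coefficient = 1
x_1 = 1.5000, f(x_1) = 0.997495, coefficient = 2
x_2 = 2.2500, f(x_2) = 0.778073, coefficient = 1

I ≈ (0.750000/2) × 3.454702 = 1.295513
Exact value: 1.359862
Error: 0.064349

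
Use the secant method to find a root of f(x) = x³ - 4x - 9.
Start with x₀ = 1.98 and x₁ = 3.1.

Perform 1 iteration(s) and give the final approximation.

f(x) = x³ - 4x - 9
x₀ = 1.98, x₁ = 3.1

Secant formula: x_{n+1} = x_n - f(x_n)(x_n - x_{n-1})/(f(x_n) - f(x_{n-1}))

Iteration 1:
  f(1.980000) = -9.157608
  f(3.100000) = 8.391000
  x_2 = 3.100000 - 8.391000×(3.100000 - 1.980000)/(8.391000 - (-9.157608))
       = 2.564464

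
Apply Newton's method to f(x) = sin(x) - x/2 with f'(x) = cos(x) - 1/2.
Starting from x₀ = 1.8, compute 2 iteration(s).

f(x) = sin(x) - x/2
f'(x) = cos(x) - 1/2
x₀ = 1.8

Newton-Raphson formula: x_{n+1} = x_n - f(x_n)/f'(x_n)

Iteration 1:
  f(1.800000) = 0.073848
  f'(1.800000) = -0.727202
  x_1 = 1.800000 - 0.073848/(-0.727202) = 1.901550
Iteration 2:
  f(1.901550) = -0.004977
  f'(1.901550) = -0.824756
  x_2 = 1.901550 - (-0.004977)/(-0.824756) = 1.895515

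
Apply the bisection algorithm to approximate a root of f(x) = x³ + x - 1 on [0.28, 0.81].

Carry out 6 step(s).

f(x) = x³ + x - 1
Initial interval: [0.28, 0.81]

Iteration 1:
  c_1 = (0.280000 + 0.810000)/2 = 0.545000
  f(c_1) = f(0.545000) = -0.293121
  f(a) × f(c) ≥ 0, new interval: [0.545000, 0.810000]
Iteration 2:
  c_2 = (0.545000 + 0.810000)/2 = 0.677500
  f(c_2) = f(0.677500) = -0.011523
  f(a) × f(c) ≥ 0, new interval: [0.677500, 0.810000]
Iteration 3:
  c_3 = (0.677500 + 0.810000)/2 = 0.743750
  f(c_3) = f(0.743750) = 0.155166
  f(a) × f(c) < 0, new interval: [0.677500, 0.743750]
Iteration 4:
  c_4 = (0.677500 + 0.743750)/2 = 0.710625
  f(c_4) = f(0.710625) = 0.069482
  f(a) × f(c) < 0, new interval: [0.677500, 0.710625]
Iteration 5:
  c_5 = (0.677500 + 0.710625)/2 = 0.694063
  f(c_5) = f(0.694063) = 0.028408
  f(a) × f(c) < 0, new interval: [0.677500, 0.694063]
Iteration 6:
  c_6 = (0.677500 + 0.694063)/2 = 0.685781
  f(c_6) = f(0.685781) = 0.008301
  f(a) × f(c) < 0, new interval: [0.677500, 0.685781]

After 6 iteration(s), the approximation is c_6 = 0.685781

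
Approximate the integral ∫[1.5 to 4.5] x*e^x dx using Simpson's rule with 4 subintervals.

f(x) = x*e^x
a = 1.5, b = 4.5, n = 4
h = (b - a)/n = 0.750000

Simpson's rule: (h/3)[f(x₀) + 4f(x₁) + 2f(x₂) + ... + f(xₙ)]

x_0 = 1.5000, f(x_0) = 6.722534, coefficient = 1
x_1 = 2.2500, f(x_1) = 21.347406, coefficient = 4
x_2 = 3.0000, f(x_2) = 60.256611, coefficient = 2
x_3 = 3.7500, f(x_3) = 159.454058, coefficient = 4
x_4 = 4.5000, f(x_4) = 405.077091, coefficient = 1

I ≈ (0.750000/3) × 1255.518699 = 313.879675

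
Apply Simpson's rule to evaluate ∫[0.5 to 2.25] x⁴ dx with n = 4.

f(x) = x⁴
a = 0.5, b = 2.25, n = 4
h = (b - a)/n = 0.437500

Simpson's rule: (h/3)[f(x₀) + 4f(x₁) + 2f(x₂) + ... + f(xₙ)]

x_0 = 0.5000, f(x_0) = 0.062500, coefficient = 1
x_1 = 0.9375, f(x_1) = 0.772476, coefficient = 4
x_2 = 1.3750, f(x_2) = 3.574463, coefficient = 2
x_3 = 1.8125, f(x_3) = 10.792252, coefficient = 4
x_4 = 2.2500, f(x_4) = 25.628906, coefficient = 1

I ≈ (0.437500/3) × 79.099243 = 11.535306
Exact value: 11.526758
Error: 0.008548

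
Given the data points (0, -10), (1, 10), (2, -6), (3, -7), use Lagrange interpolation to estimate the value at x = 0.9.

Lagrange interpolation formula:
P(x) = Σ yᵢ × Lᵢ(x)
where Lᵢ(x) = Π_{j≠i} (x - xⱼ)/(xᵢ - xⱼ)

L_0(0.9) = (0.9 - 1)/(0 - 1) × (0.9 - 2)/(0 - 2) × (0.9 - 3)/(0 - 3) = 0.038500
L_1(0.9) = (0.9 - 0)/(1 - 0) × (0.9 - 2)/(1 - 2) × (0.9 - 3)/(1 - 3) = 1.039500
L_2(0.9) = (0.9 - 0)/(2 - 0) × (0.9 - 1)/(2 - 1) × (0.9 - 3)/(2 - 3) = -0.094500
L_3(0.9) = (0.9 - 0)/(3 - 0) × (0.9 - 1)/(3 - 1) × (0.9 - 2)/(3 - 2) = 0.016500

P(0.9) = (-10)×L_0(0.9) + 10×L_1(0.9) + (-6)×L_2(0.9) + (-7)×L_3(0.9)
P(0.9) = 10.461500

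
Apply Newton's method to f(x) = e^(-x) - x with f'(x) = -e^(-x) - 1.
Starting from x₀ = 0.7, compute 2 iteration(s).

f(x) = e^(-x) - x
f'(x) = -e^(-x) - 1
x₀ = 0.7

Newton-Raphson formula: x_{n+1} = x_n - f(x_n)/f'(x_n)

Iteration 1:
  f(0.700000) = -0.203415
  f'(0.700000) = -1.496585
  x_1 = 0.700000 - (-0.203415)/(-1.496585) = 0.564081
Iteration 2:
  f(0.564081) = 0.004802
  f'(0.564081) = -1.568883
  x_2 = 0.564081 - 0.004802/(-1.568883) = 0.567142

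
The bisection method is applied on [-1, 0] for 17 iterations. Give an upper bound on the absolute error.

Bisection error bound: |error| ≤ (b-a)/2^n
|error| ≤ (0 - (-1))/2^17 = 1/2^17
|error| ≤ 0.0000076294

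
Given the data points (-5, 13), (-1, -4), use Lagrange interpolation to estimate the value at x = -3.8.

Lagrange interpolation formula:
P(x) = Σ yᵢ × Lᵢ(x)
where Lᵢ(x) = Π_{j≠i} (x - xⱼ)/(xᵢ - xⱼ)

L_0(-3.8) = (-3.8 - (-1))/(-5 - (-1)) = 0.700000
L_1(-3.8) = (-3.8 - (-5))/(-1 - (-5)) = 0.300000

P(-3.8) = 13×L_0(-3.8) + (-4)×L_1(-3.8)
P(-3.8) = 7.900000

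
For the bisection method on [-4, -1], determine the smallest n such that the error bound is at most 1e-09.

We need (b-a)/2^n ≤ 1e-09
(-1 - (-4))/2^n ≤ 1e-09
3/2^n ≤ 1e-09
2^n ≥ 3000000000
n ≥ log₂(3000000000) = 31.48
n ≥ 32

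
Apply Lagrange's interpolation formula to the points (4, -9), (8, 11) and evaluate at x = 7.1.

Lagrange interpolation formula:
P(x) = Σ yᵢ × Lᵢ(x)
where Lᵢ(x) = Π_{j≠i} (x - xⱼ)/(xᵢ - xⱼ)

L_0(7.1) = (7.1 - 8)/(4 - 8) = 0.225000
L_1(7.1) = (7.1 - 4)/(8 - 4) = 0.775000

P(7.1) = (-9)×L_0(7.1) + 11×L_1(7.1)
P(7.1) = 6.500000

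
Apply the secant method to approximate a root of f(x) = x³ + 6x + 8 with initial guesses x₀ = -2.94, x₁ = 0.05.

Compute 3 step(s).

f(x) = x³ + 6x + 8
x₀ = -2.94, x₁ = 0.05

Secant formula: x_{n+1} = x_n - f(x_n)(x_n - x_{n-1})/(f(x_n) - f(x_{n-1}))

Iteration 1:
  f(-2.940000) = -35.052184
  f(0.050000) = 8.300125
  x_2 = 0.050000 - 8.300125×(0.050000 - (-2.940000))/(8.300125 - (-35.052184))
       = -0.522458
Iteration 2:
  f(0.050000) = 8.300125
  f(-0.522458) = 4.722641
  x_3 = -0.522458 - 4.722641×(-0.522458 - 0.050000)/(4.722641 - 8.300125)
       = -1.278160
Iteration 3:
  f(-0.522458) = 4.722641
  f(-1.278160) = -1.757085
  x_4 = -1.278160 - (-1.757085)×(-1.278160 - (-0.522458))/(-1.757085 - 4.722641)
       = -1.073239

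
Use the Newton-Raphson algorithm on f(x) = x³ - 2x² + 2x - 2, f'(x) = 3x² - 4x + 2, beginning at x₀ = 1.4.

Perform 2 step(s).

f(x) = x³ - 2x² + 2x - 2
f'(x) = 3x² - 4x + 2
x₀ = 1.4

Newton-Raphson formula: x_{n+1} = x_n - f(x_n)/f'(x_n)

Iteration 1:
  f(1.400000) = -0.376000
  f'(1.400000) = 2.280000
  x_1 = 1.400000 - (-0.376000)/2.280000 = 1.564912
Iteration 2:
  f(1.564912) = 0.064316
  f'(1.564912) = 3.087202
  x_2 = 1.564912 - 0.064316/3.087202 = 1.544079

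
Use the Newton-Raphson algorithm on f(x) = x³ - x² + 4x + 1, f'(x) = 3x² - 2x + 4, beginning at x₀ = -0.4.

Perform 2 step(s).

f(x) = x³ - x² + 4x + 1
f'(x) = 3x² - 2x + 4
x₀ = -0.4

Newton-Raphson formula: x_{n+1} = x_n - f(x_n)/f'(x_n)

Iteration 1:
  f(-0.400000) = -0.824000
  f'(-0.400000) = 5.280000
  x_1 = -0.400000 - (-0.824000)/5.280000 = -0.243939
Iteration 2:
  f(-0.243939) = -0.049780
  f'(-0.243939) = 4.666398
  x_2 = -0.243939 - (-0.049780)/4.666398 = -0.233272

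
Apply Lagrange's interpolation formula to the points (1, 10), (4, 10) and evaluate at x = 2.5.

Lagrange interpolation formula:
P(x) = Σ yᵢ × Lᵢ(x)
where Lᵢ(x) = Π_{j≠i} (x - xⱼ)/(xᵢ - xⱼ)

L_0(2.5) = (2.5 - 4)/(1 - 4) = 0.500000
L_1(2.5) = (2.5 - 1)/(4 - 1) = 0.500000

P(2.5) = 10×L_0(2.5) + 10×L_1(2.5)
P(2.5) = 10.000000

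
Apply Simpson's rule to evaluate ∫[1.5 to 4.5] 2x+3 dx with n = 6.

f(x) = 2x+3
a = 1.5, b = 4.5, n = 6
h = (b - a)/n = 0.500000

Simpson's rule: (h/3)[f(x₀) + 4f(x₁) + 2f(x₂) + ... + f(xₙ)]

x_0 = 1.5000, f(x_0) = 6.000000, coefficient = 1
x_1 = 2.0000, f(x_1) = 7.000000, coefficient = 4
x_2 = 2.5000, f(x_2) = 8.000000, coefficient = 2
x_3 = 3.0000, f(x_3) = 9.000000, coefficient = 4
x_4 = 3.5000, f(x_4) = 10.000000, coefficient = 2
x_5 = 4.0000, f(x_5) = 11.000000, coefficient = 4
x_6 = 4.5000, f(x_6) = 12.000000, coefficient = 1

I ≈ (0.500000/3) × 162.000000 = 27.000000
Exact value: 27.000000
Error: 0.000000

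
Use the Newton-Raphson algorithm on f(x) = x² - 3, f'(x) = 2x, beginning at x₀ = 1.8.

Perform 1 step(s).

f(x) = x² - 3
f'(x) = 2x
x₀ = 1.8

Newton-Raphson formula: x_{n+1} = x_n - f(x_n)/f'(x_n)

Iteration 1:
  f(1.800000) = 0.240000
  f'(1.800000) = 3.600000
  x_1 = 1.800000 - 0.240000/3.600000 = 1.733333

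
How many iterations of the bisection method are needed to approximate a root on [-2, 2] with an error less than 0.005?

We need (b-a)/2^n ≤ 0.005
(2 - (-2))/2^n ≤ 0.005
4/2^n ≤ 0.005
2^n ≥ 800
n ≥ log₂(800) = 9.64
n ≥ 10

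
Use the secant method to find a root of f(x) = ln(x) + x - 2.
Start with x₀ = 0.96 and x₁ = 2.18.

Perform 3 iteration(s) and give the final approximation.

f(x) = ln(x) + x - 2
x₀ = 0.96, x₁ = 2.18

Secant formula: x_{n+1} = x_n - f(x_n)(x_n - x_{n-1})/(f(x_n) - f(x_{n-1}))

Iteration 1:
  f(0.960000) = -1.080822
  f(2.180000) = 0.959325
  x_2 = 2.180000 - 0.959325×(2.180000 - 0.960000)/(0.959325 - (-1.080822))
       = 1.606327
Iteration 2:
  f(2.180000) = 0.959325
  f(1.606327) = 0.080278
  x_3 = 1.606327 - 0.080278×(1.606327 - 2.180000)/(0.080278 - 0.959325)
       = 1.553937
Iteration 3:
  f(1.606327) = 0.080278
  f(1.553937) = -0.005271
  x_4 = 1.553937 - (-0.005271)×(1.553937 - 1.606327)/(-0.005271 - 0.080278)
       = 1.557165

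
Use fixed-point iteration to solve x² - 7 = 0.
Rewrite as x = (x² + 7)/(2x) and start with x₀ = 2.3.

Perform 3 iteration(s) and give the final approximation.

Equation: x² - 7 = 0
Fixed-point form: x = (x² + 7)/(2x)
x₀ = 2.3

x_1 = g(2.300000) = 2.671739
x_2 = g(2.671739) = 2.645878
x_3 = g(2.645878) = 2.645751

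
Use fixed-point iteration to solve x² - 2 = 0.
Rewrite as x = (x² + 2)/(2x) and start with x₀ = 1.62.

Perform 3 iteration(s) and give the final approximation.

Equation: x² - 2 = 0
Fixed-point form: x = (x² + 2)/(2x)
x₀ = 1.62

x_1 = g(1.620000) = 1.427284
x_2 = g(1.427284) = 1.414273
x_3 = g(1.414273) = 1.414214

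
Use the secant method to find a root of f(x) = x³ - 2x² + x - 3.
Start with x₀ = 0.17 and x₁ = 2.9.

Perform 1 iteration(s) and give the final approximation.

f(x) = x³ - 2x² + x - 3
x₀ = 0.17, x₁ = 2.9

Secant formula: x_{n+1} = x_n - f(x_n)(x_n - x_{n-1})/(f(x_n) - f(x_{n-1}))

Iteration 1:
  f(0.170000) = -2.882887
  f(2.900000) = 7.469000
  x_2 = 2.900000 - 7.469000×(2.900000 - 0.170000)/(7.469000 - (-2.882887))
       = 0.930275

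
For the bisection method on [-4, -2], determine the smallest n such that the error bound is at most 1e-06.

We need (b-a)/2^n ≤ 1e-06
(-2 - (-4))/2^n ≤ 1e-06
2/2^n ≤ 1e-06
2^n ≥ 2000000
n ≥ log₂(2000000) = 20.93
n ≥ 21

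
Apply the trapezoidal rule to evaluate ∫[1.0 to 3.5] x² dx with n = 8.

f(x) = x²
a = 1.0, b = 3.5, n = 8
h = (b - a)/n = 0.312500

Trapezoidal rule: (h/2)[f(x₀) + 2f(x₁) + 2f(x₂) + ... + f(xₙ)]

x_0 = 1.0000, f(x_0) = 1.000000, coefficient = 1
x_1 = 1.3125, f(x_1) = 1.722656, coefficient = 2
x_2 = 1.6250, f(x_2) = 2.640625, coefficient = 2
x_3 = 1.9375, f(x_3) = 3.753906, coefficient = 2
x_4 = 2.2500, f(x_4) = 5.062500, coefficient = 2
x_5 = 2.5625, f(x_5) = 6.566406, coefficient = 2
x_6 = 2.8750, f(x_6) = 8.265625, coefficient = 2
x_7 = 3.1875, f(x_7) = 10.160156, coefficient = 2
x_8 = 3.5000, f(x_8) = 12.250000, coefficient = 1

I ≈ (0.312500/2) × 89.593750 = 13.999023
Exact value: 13.958333
Error: 0.040690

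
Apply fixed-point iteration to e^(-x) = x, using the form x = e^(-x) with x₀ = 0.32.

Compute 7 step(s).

Equation: e^(-x) = x
Fixed-point form: x = e^(-x)
x₀ = 0.32

x_1 = g(0.320000) = 0.726149
x_2 = g(0.726149) = 0.483768
x_3 = g(0.483768) = 0.616456
x_4 = g(0.616456) = 0.539854
x_5 = g(0.539854) = 0.582833
x_6 = g(0.582833) = 0.558314
x_7 = g(0.558314) = 0.572173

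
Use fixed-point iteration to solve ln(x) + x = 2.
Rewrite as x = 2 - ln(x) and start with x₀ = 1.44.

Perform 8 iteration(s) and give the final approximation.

Equation: ln(x) + x = 2
Fixed-point form: x = 2 - ln(x)
x₀ = 1.44

x_1 = g(1.440000) = 1.635357
x_2 = g(1.635357) = 1.508139
x_3 = g(1.508139) = 1.589124
x_4 = g(1.589124) = 1.536817
x_5 = g(1.536817) = 1.570286
x_6 = g(1.570286) = 1.548742
x_7 = g(1.548742) = 1.562557
x_8 = g(1.562557) = 1.553676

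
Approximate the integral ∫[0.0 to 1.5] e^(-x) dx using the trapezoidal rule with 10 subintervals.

f(x) = e^(-x)
a = 0.0, b = 1.5, n = 10
h = (b - a)/n = 0.150000

Trapezoidal rule: (h/2)[f(x₀) + 2f(x₁) + 2f(x₂) + ... + f(xₙ)]

x_0 = 0.0000, f(x_0) = 1.000000, coefficient = 1
x_1 = 0.1500, f(x_1) = 0.860708, coefficient = 2
x_2 = 0.3000, f(x_2) = 0.740818, coefficient = 2
x_3 = 0.4500, f(x_3) = 0.637628, coefficient = 2
x_4 = 0.6000, f(x_4) = 0.548812, coefficient = 2
x_5 = 0.7500, f(x_5) = 0.472367, coefficient = 2
x_6 = 0.9000, f(x_6) = 0.406570, coefficient = 2
x_7 = 1.0500, f(x_7) = 0.349938, coefficient = 2
x_8 = 1.2000, f(x_8) = 0.301194, coefficient = 2
x_9 = 1.3500, f(x_9) = 0.259240, coefficient = 2
x_10 = 1.5000, f(x_10) = 0.223130, coefficient = 1

I ≈ (0.150000/2) × 10.377679 = 0.778326
Exact value: 0.776870
Error: 0.001456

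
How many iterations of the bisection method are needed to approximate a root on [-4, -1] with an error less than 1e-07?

We need (b-a)/2^n ≤ 1e-07
(-1 - (-4))/2^n ≤ 1e-07
3/2^n ≤ 1e-07
2^n ≥ 30000000
n ≥ log₂(30000000) = 24.84
n ≥ 25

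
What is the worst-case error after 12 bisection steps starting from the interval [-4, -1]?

Bisection error bound: |error| ≤ (b-a)/2^n
|error| ≤ (-1 - (-4))/2^12 = 3/2^12
|error| ≤ 0.0007324219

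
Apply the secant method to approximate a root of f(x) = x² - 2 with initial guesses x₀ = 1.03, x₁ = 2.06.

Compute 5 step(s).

f(x) = x² - 2
x₀ = 1.03, x₁ = 2.06

Secant formula: x_{n+1} = x_n - f(x_n)(x_n - x_{n-1})/(f(x_n) - f(x_{n-1}))

Iteration 1:
  f(1.030000) = -0.939100
  f(2.060000) = 2.243600
  x_2 = 2.060000 - 2.243600×(2.060000 - 1.030000)/(2.243600 - (-0.939100))
       = 1.333916
Iteration 2:
  f(2.060000) = 2.243600
  f(1.333916) = -0.220668
  x_3 = 1.333916 - (-0.220668)×(1.333916 - 2.060000)/(-0.220668 - 2.243600)
       = 1.398935
Iteration 3:
  f(1.333916) = -0.220668
  f(1.398935) = -0.042982
  x_4 = 1.398935 - (-0.042982)×(1.398935 - 1.333916)/(-0.042982 - (-0.220668))
       = 1.414662
Iteration 4:
  f(1.398935) = -0.042982
  f(1.414662) = 0.001270
  x_5 = 1.414662 - 0.001270×(1.414662 - 1.398935)/(0.001270 - (-0.042982))
       = 1.414211
Iteration 5:
  f(1.414662) = 0.001270
  f(1.414211) = -0.000007
  x_6 = 1.414211 - (-0.000007)×(1.414211 - 1.414662)/(-0.000007 - 0.001270)
       = 1.414214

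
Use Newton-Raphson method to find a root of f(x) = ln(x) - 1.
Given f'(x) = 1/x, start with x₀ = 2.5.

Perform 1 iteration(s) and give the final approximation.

f(x) = ln(x) - 1
f'(x) = 1/x
x₀ = 2.5

Newton-Raphson formula: x_{n+1} = x_n - f(x_n)/f'(x_n)

Iteration 1:
  f(2.500000) = -0.083709
  f'(2.500000) = 0.400000
  x_1 = 2.500000 - (-0.083709)/0.400000 = 2.709273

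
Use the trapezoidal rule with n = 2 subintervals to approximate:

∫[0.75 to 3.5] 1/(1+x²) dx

f(x) = 1/(1+x²)
a = 0.75, b = 3.5, n = 2
h = (b - a)/n = 1.375000

Trapezoidal rule: (h/2)[f(x₀) + 2f(x₁) + 2f(x₂) + ... + f(xₙ)]

x_0 = 0.7500, f(x_0) = 0.640000, coefficient = 1
x_1 = 2.1250, f(x_1) = 0.181303, coefficient = 2
x_2 = 3.5000, f(x_2) = 0.075472, coefficient = 1

I ≈ (1.375000/2) × 1.078078 = 0.741179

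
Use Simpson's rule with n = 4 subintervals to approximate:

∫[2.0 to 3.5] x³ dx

f(x) = x³
a = 2.0, b = 3.5, n = 4
h = (b - a)/n = 0.375000

Simpson's rule: (h/3)[f(x₀) + 4f(x₁) + 2f(x₂) + ... + f(xₙ)]

x_0 = 2.0000, f(x_0) = 8.000000, coefficient = 1
x_1 = 2.3750, f(x_1) = 13.396484, coefficient = 4
x_2 = 2.7500, f(x_2) = 20.796875, coefficient = 2
x_3 = 3.1250, f(x_3) = 30.517578, coefficient = 4
x_4 = 3.5000, f(x_4) = 42.875000, coefficient = 1

I ≈ (0.375000/3) × 268.125000 = 33.515625
Exact value: 33.515625
Error: 0.000000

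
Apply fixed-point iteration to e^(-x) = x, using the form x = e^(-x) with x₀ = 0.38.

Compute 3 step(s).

Equation: e^(-x) = x
Fixed-point form: x = e^(-x)
x₀ = 0.38

x_1 = g(0.380000) = 0.683861
x_2 = g(0.683861) = 0.504665
x_3 = g(0.504665) = 0.603708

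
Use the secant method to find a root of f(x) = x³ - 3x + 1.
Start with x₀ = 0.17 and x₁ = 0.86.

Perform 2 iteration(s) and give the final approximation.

f(x) = x³ - 3x + 1
x₀ = 0.17, x₁ = 0.86

Secant formula: x_{n+1} = x_n - f(x_n)(x_n - x_{n-1})/(f(x_n) - f(x_{n-1}))

Iteration 1:
  f(0.170000) = 0.494913
  f(0.860000) = -0.943944
  x_2 = 0.860000 - (-0.943944)×(0.860000 - 0.170000)/(-0.943944 - 0.494913)
       = 0.407334
Iteration 2:
  f(0.860000) = -0.943944
  f(0.407334) = -0.154417
  x_3 = 0.407334 - (-0.154417)×(0.407334 - 0.860000)/(-0.154417 - (-0.943944))
       = 0.318801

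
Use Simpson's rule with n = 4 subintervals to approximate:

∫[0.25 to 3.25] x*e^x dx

f(x) = x*e^x
a = 0.25, b = 3.25, n = 4
h = (b - a)/n = 0.750000

Simpson's rule: (h/3)[f(x₀) + 4f(x₁) + 2f(x₂) + ... + f(xₙ)]

x_0 = 0.2500, f(x_0) = 0.321006, coefficient = 1
x_1 = 1.0000, f(x_1) = 2.718282, coefficient = 4
x_2 = 1.7500, f(x_2) = 10.070555, coefficient = 2
x_3 = 2.5000, f(x_3) = 30.456235, coefficient = 4
x_4 = 3.2500, f(x_4) = 83.818605, coefficient = 1

I ≈ (0.750000/3) × 236.978787 = 59.244697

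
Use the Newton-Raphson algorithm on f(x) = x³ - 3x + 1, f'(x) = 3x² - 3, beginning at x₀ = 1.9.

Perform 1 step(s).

f(x) = x³ - 3x + 1
f'(x) = 3x² - 3
x₀ = 1.9

Newton-Raphson formula: x_{n+1} = x_n - f(x_n)/f'(x_n)

Iteration 1:
  f(1.900000) = 2.159000
  f'(1.900000) = 7.830000
  x_1 = 1.900000 - 2.159000/7.830000 = 1.624266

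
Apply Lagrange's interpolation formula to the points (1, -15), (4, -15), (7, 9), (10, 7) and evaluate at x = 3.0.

Lagrange interpolation formula:
P(x) = Σ yᵢ × Lᵢ(x)
where Lᵢ(x) = Π_{j≠i} (x - xⱼ)/(xᵢ - xⱼ)

L_0(3.0) = (3.0 - 4)/(1 - 4) × (3.0 - 7)/(1 - 7) × (3.0 - 10)/(1 - 10) = 0.172840
L_1(3.0) = (3.0 - 1)/(4 - 1) × (3.0 - 7)/(4 - 7) × (3.0 - 10)/(4 - 10) = 1.037037
L_2(3.0) = (3.0 - 1)/(7 - 1) × (3.0 - 4)/(7 - 4) × (3.0 - 10)/(7 - 10) = -0.259259
L_3(3.0) = (3.0 - 1)/(10 - 1) × (3.0 - 4)/(10 - 4) × (3.0 - 7)/(10 - 7) = 0.049383

P(3.0) = (-15)×L_0(3.0) + (-15)×L_1(3.0) + 9×L_2(3.0) + 7×L_3(3.0)
P(3.0) = -20.135802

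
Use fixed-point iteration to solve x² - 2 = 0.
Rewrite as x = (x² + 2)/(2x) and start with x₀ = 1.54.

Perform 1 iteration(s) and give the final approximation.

Equation: x² - 2 = 0
Fixed-point form: x = (x² + 2)/(2x)
x₀ = 1.54

x_1 = g(1.540000) = 1.419351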